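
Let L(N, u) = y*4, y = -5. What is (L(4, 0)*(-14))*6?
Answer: 1680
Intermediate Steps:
L(N, u) = -20 (L(N, u) = -5*4 = -20)
(L(4, 0)*(-14))*6 = -20*(-14)*6 = 280*6 = 1680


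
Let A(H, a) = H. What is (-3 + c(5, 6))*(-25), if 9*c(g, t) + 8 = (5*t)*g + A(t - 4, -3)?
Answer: -325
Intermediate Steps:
c(g, t) = -4/3 + t/9 + 5*g*t/9 (c(g, t) = -8/9 + ((5*t)*g + (t - 4))/9 = -8/9 + (5*g*t + (-4 + t))/9 = -8/9 + (-4 + t + 5*g*t)/9 = -8/9 + (-4/9 + t/9 + 5*g*t/9) = -4/3 + t/9 + 5*g*t/9)
(-3 + c(5, 6))*(-25) = (-3 + (-4/3 + (⅑)*6 + (5/9)*5*6))*(-25) = (-3 + (-4/3 + ⅔ + 50/3))*(-25) = (-3 + 16)*(-25) = 13*(-25) = -325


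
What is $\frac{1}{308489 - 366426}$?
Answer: $- \frac{1}{57937} \approx -1.726 \cdot 10^{-5}$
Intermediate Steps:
$\frac{1}{308489 - 366426} = \frac{1}{-57937} = - \frac{1}{57937}$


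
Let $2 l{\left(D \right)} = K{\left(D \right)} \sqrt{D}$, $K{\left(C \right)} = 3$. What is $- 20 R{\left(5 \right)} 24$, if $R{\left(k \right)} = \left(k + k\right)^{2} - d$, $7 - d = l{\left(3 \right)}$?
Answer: $-44640 - 720 \sqrt{3} \approx -45887.0$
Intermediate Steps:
$l{\left(D \right)} = \frac{3 \sqrt{D}}{2}$
$d = 7 - \frac{3 \sqrt{3}}{2} \approx 4.4019$
$R{\left(k \right)} = -7 + 4 k^{2} + \frac{3 \sqrt{3}}{2}$ ($R{\left(k \right)} = \left(k + k\right)^{2} - \left(7 - \frac{3 \sqrt{3}}{2}\right) = \left(2 k\right)^{2} - \left(7 - \frac{3 \sqrt{3}}{2}\right) = 4 k^{2} - \left(7 - \frac{3 \sqrt{3}}{2}\right) = -7 + 4 k^{2} + \frac{3 \sqrt{3}}{2}$)
$- 20 R{\left(5 \right)} 24 = - 20 \left(-7 + 4 \cdot 5^{2} + \frac{3 \sqrt{3}}{2}\right) 24 = - 20 \left(-7 + 4 \cdot 25 + \frac{3 \sqrt{3}}{2}\right) 24 = - 20 \left(-7 + 100 + \frac{3 \sqrt{3}}{2}\right) 24 = - 20 \left(93 + \frac{3 \sqrt{3}}{2}\right) 24 = \left(-1860 - 30 \sqrt{3}\right) 24 = -44640 - 720 \sqrt{3}$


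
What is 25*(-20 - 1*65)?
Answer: -2125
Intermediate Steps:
25*(-20 - 1*65) = 25*(-20 - 65) = 25*(-85) = -2125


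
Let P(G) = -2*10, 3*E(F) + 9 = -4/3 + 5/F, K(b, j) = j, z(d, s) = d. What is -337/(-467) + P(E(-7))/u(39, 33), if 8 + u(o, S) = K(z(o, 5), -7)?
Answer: 2879/1401 ≈ 2.0550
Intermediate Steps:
u(o, S) = -15 (u(o, S) = -8 - 7 = -15)
E(F) = -31/9 + 5/(3*F) (E(F) = -3 + (-4/3 + 5/F)/3 = -3 + (-4/9 + 5/(3*F)) = -31/9 + 5/(3*F))
P(G) = -20
-337/(-467) + P(E(-7))/u(39, 33) = -337/(-467) - 20/(-15) = -337*(-1/467) - 20*(-1/15) = 337/467 + 4/3 = 2879/1401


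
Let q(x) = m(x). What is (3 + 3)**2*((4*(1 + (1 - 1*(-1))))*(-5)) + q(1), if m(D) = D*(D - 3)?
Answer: -2162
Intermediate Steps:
m(D) = D*(-3 + D)
q(x) = x*(-3 + x)
(3 + 3)**2*((4*(1 + (1 - 1*(-1))))*(-5)) + q(1) = (3 + 3)**2*((4*(1 + (1 - 1*(-1))))*(-5)) + 1*(-3 + 1) = 6**2*((4*(1 + (1 + 1)))*(-5)) + 1*(-2) = 36*((4*(1 + 2))*(-5)) - 2 = 36*((4*3)*(-5)) - 2 = 36*(12*(-5)) - 2 = 36*(-60) - 2 = -2160 - 2 = -2162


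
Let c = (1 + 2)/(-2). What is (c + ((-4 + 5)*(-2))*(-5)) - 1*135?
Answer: -253/2 ≈ -126.50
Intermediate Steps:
c = -3/2 (c = -½*3 = -3/2 ≈ -1.5000)
(c + ((-4 + 5)*(-2))*(-5)) - 1*135 = (-3/2 + ((-4 + 5)*(-2))*(-5)) - 1*135 = (-3/2 + (1*(-2))*(-5)) - 135 = (-3/2 - 2*(-5)) - 135 = (-3/2 + 10) - 135 = 17/2 - 135 = -253/2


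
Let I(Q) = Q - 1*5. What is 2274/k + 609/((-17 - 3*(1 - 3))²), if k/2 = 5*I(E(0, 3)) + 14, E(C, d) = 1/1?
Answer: -44641/242 ≈ -184.47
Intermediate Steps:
E(C, d) = 1
I(Q) = -5 + Q (I(Q) = Q - 5 = -5 + Q)
k = -12 (k = 2*(5*(-5 + 1) + 14) = 2*(5*(-4) + 14) = 2*(-20 + 14) = 2*(-6) = -12)
2274/k + 609/((-17 - 3*(1 - 3))²) = 2274/(-12) + 609/((-17 - 3*(1 - 3))²) = 2274*(-1/12) + 609/((-17 - 3*(-2))²) = -379/2 + 609/((-17 + 6)²) = -379/2 + 609/((-11)²) = -379/2 + 609/121 = -44641/242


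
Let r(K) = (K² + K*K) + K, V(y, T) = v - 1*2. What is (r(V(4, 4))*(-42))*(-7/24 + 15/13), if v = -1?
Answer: -28245/52 ≈ -543.17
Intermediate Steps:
V(y, T) = -3 (V(y, T) = -1 - 1*2 = -1 - 2 = -3)
r(K) = K + 2*K² (r(K) = (K² + K²) + K = 2*K² + K = K + 2*K²)
(r(V(4, 4))*(-42))*(-7/24 + 15/13) = (-3*(1 + 2*(-3))*(-42))*(-7/24 + 15/13) = (-3*(1 - 6)*(-42))*(-7*1/24 + 15*(1/13)) = (-3*(-5)*(-42))*(-7/24 + 15/13) = (15*(-42))*(269/312) = -630*269/312 = -28245/52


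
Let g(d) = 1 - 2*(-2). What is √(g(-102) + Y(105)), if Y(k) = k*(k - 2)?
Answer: 2*√2705 ≈ 104.02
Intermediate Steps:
Y(k) = k*(-2 + k)
g(d) = 5 (g(d) = 1 + 4 = 5)
√(g(-102) + Y(105)) = √(5 + 105*(-2 + 105)) = √(5 + 105*103) = √(5 + 10815) = √10820 = 2*√2705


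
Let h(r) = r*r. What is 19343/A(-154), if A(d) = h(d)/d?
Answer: -19343/154 ≈ -125.60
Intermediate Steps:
h(r) = r²
A(d) = d (A(d) = d²/d = d)
19343/A(-154) = 19343/(-154) = 19343*(-1/154) = -19343/154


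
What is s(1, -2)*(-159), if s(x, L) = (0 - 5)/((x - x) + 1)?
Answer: 795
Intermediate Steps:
s(x, L) = -5 (s(x, L) = -5/(0 + 1) = -5/1 = -5*1 = -5)
s(1, -2)*(-159) = -5*(-159) = 795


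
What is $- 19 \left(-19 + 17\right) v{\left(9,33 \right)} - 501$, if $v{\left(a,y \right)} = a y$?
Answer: $10785$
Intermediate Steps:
$- 19 \left(-19 + 17\right) v{\left(9,33 \right)} - 501 = - 19 \left(-19 + 17\right) 9 \cdot 33 - 501 = \left(-19\right) \left(-2\right) 297 - 501 = 38 \cdot 297 - 501 = 11286 - 501 = 10785$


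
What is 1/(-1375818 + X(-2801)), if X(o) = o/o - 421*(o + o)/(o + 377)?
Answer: -1212/1668669425 ≈ -7.2633e-7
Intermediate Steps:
X(o) = 1 - 842*o/(377 + o) (X(o) = 1 - 421*2*o/(377 + o) = 1 - 842*o/(377 + o))
1/(-1375818 + X(-2801)) = 1/(-1375818 + 29*(13 - 29*(-2801))/(377 - 2801)) = 1/(-1375818 + 29*(13 + 81229)/(-2424)) = 1/(-1375818 + 29*(-1/2424)*81242) = 1/(-1375818 - 1178009/1212) = 1/(-1668669425/1212) = -1212/1668669425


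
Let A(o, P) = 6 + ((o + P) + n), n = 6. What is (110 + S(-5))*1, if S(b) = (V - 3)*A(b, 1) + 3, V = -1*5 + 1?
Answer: 57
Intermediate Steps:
A(o, P) = 12 + P + o (A(o, P) = 6 + ((o + P) + 6) = 6 + ((P + o) + 6) = 6 + (6 + P + o) = 12 + P + o)
V = -4 (V = -5 + 1 = -4)
S(b) = -88 - 7*b (S(b) = (-4 - 3)*(12 + 1 + b) + 3 = -7*(13 + b) + 3 = (-91 - 7*b) + 3 = -88 - 7*b)
(110 + S(-5))*1 = (110 + (-88 - 7*(-5)))*1 = (110 + (-88 + 35))*1 = (110 - 53)*1 = 57*1 = 57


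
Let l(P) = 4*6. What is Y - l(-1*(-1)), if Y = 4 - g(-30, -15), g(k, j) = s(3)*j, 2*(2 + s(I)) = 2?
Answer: -35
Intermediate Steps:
l(P) = 24
s(I) = -1 (s(I) = -2 + (1/2)*2 = -2 + 1 = -1)
g(k, j) = -j
Y = -11 (Y = 4 - (-1)*(-15) = 4 - 1*15 = 4 - 15 = -11)
Y - l(-1*(-1)) = -11 - 1*24 = -11 - 24 = -35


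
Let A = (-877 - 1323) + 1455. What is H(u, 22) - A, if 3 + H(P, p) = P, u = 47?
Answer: 789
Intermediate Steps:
H(P, p) = -3 + P
A = -745 (A = -2200 + 1455 = -745)
H(u, 22) - A = (-3 + 47) - 1*(-745) = 44 + 745 = 789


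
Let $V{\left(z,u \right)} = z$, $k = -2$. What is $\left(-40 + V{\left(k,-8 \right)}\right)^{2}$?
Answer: $1764$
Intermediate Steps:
$\left(-40 + V{\left(k,-8 \right)}\right)^{2} = \left(-40 - 2\right)^{2} = \left(-42\right)^{2} = 1764$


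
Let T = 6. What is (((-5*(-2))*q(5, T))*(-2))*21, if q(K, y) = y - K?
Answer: -420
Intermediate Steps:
(((-5*(-2))*q(5, T))*(-2))*21 = (((-5*(-2))*(6 - 1*5))*(-2))*21 = ((10*(6 - 5))*(-2))*21 = ((10*1)*(-2))*21 = (10*(-2))*21 = -20*21 = -420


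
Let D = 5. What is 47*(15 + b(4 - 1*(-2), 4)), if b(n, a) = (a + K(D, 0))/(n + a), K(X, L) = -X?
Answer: 7003/10 ≈ 700.30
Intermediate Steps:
b(n, a) = (-5 + a)/(a + n) (b(n, a) = (a - 1*5)/(n + a) = (a - 5)/(a + n) = (-5 + a)/(a + n))
47*(15 + b(4 - 1*(-2), 4)) = 47*(15 + (-5 + 4)/(4 + (4 - 1*(-2)))) = 47*(15 - 1/(4 + (4 + 2))) = 47*(15 - 1/(4 + 6)) = 47*(15 - 1/10) = 47*(149/10) = 7003/10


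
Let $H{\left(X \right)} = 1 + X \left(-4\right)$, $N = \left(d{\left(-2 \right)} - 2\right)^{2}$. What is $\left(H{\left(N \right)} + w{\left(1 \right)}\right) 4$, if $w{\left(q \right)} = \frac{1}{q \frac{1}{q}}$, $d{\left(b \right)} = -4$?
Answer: $-568$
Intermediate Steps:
$w{\left(q \right)} = 1$ ($w{\left(q \right)} = 1^{-1} = 1$)
$N = 36$ ($N = \left(-4 - 2\right)^{2} = \left(-6\right)^{2} = 36$)
$H{\left(X \right)} = 1 - 4 X$
$\left(H{\left(N \right)} + w{\left(1 \right)}\right) 4 = \left(\left(1 - 144\right) + 1\right) 4 = \left(-143 + 1\right) 4 = \left(-142\right) 4 = -568$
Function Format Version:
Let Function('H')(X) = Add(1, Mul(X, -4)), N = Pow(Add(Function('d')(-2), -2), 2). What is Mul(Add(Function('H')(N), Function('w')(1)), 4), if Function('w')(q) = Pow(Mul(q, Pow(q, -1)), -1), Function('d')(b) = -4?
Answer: -568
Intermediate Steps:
Function('w')(q) = 1 (Function('w')(q) = Pow(1, -1) = 1)
N = 36 (N = Pow(Add(-4, -2), 2) = Pow(-6, 2) = 36)
Function('H')(X) = Add(1, Mul(-4, X))
Mul(Add(Function('H')(N), Function('w')(1)), 4) = Mul(Add(Add(1, Mul(-4, 36)), 1), 4) = Mul(Add(Add(1, -144), 1), 4) = Mul(Add(-143, 1), 4) = Mul(-142, 4) = -568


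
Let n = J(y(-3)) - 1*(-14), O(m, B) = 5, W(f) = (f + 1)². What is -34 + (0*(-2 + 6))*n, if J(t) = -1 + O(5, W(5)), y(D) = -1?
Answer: -34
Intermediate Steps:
W(f) = (1 + f)²
J(t) = 4 (J(t) = -1 + 5 = 4)
n = 18 (n = 4 - 1*(-14) = 4 + 14 = 18)
-34 + (0*(-2 + 6))*n = -34 + (0*(-2 + 6))*18 = -34 + (0*4)*18 = -34 + 0*18 = -34 + 0 = -34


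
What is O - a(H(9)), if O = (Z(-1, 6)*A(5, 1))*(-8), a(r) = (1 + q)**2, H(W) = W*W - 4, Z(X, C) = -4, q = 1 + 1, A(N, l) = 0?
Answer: -9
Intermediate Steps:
q = 2
H(W) = -4 + W**2 (H(W) = W**2 - 4 = -4 + W**2)
a(r) = 9 (a(r) = (1 + 2)**2 = 3**2 = 9)
O = 0 (O = -4*0*(-8) = 0*(-8) = 0)
O - a(H(9)) = 0 - 1*9 = 0 - 9 = -9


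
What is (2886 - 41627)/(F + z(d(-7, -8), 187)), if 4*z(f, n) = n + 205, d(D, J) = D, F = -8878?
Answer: 38741/8780 ≈ 4.4124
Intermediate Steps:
z(f, n) = 205/4 + n/4 (z(f, n) = (n + 205)/4 = (205 + n)/4 = 205/4 + n/4)
(2886 - 41627)/(F + z(d(-7, -8), 187)) = (2886 - 41627)/(-8878 + (205/4 + (¼)*187)) = -38741/(-8878 + (205/4 + 187/4)) = -38741/(-8878 + 98) = -38741/(-8780) = -38741*(-1/8780) = 38741/8780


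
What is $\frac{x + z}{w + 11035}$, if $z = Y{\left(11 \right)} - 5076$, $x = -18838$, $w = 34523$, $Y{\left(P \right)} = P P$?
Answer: $- \frac{7931}{15186} \approx -0.52226$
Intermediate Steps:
$Y{\left(P \right)} = P^{2}$
$z = -4955$ ($z = 11^{2} - 5076 = 121 - 5076 = -4955$)
$\frac{x + z}{w + 11035} = \frac{-18838 - 4955}{34523 + 11035} = - \frac{23793}{45558} = \left(-23793\right) \frac{1}{45558} = - \frac{7931}{15186}$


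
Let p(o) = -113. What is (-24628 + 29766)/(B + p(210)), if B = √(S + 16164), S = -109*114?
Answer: -580594/9031 - 5138*√3738/9031 ≈ -99.073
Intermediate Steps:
S = -12426
B = √3738 (B = √(-12426 + 16164) = √3738 ≈ 61.139)
(-24628 + 29766)/(B + p(210)) = (-24628 + 29766)/(√3738 - 113) = 5138/(-113 + √3738)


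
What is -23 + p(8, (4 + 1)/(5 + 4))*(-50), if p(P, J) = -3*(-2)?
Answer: -323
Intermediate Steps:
p(P, J) = 6
-23 + p(8, (4 + 1)/(5 + 4))*(-50) = -23 + 6*(-50) = -23 - 300 = -323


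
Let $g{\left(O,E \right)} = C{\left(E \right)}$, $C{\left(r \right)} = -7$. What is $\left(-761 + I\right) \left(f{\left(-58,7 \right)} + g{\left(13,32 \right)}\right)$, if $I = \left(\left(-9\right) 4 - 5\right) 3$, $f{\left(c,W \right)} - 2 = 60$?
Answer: $-48620$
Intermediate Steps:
$g{\left(O,E \right)} = -7$
$f{\left(c,W \right)} = 62$ ($f{\left(c,W \right)} = 2 + 60 = 62$)
$I = -123$ ($I = \left(-36 - 5\right) 3 = \left(-41\right) 3 = -123$)
$\left(-761 + I\right) \left(f{\left(-58,7 \right)} + g{\left(13,32 \right)}\right) = \left(-761 - 123\right) \left(62 - 7\right) = \left(-884\right) 55 = -48620$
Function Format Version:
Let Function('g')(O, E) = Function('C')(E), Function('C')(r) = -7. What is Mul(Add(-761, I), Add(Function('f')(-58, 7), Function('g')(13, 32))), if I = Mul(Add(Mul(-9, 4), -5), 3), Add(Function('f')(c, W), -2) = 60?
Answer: -48620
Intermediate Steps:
Function('g')(O, E) = -7
Function('f')(c, W) = 62 (Function('f')(c, W) = Add(2, 60) = 62)
I = -123 (I = Mul(Add(-36, -5), 3) = Mul(-41, 3) = -123)
Mul(Add(-761, I), Add(Function('f')(-58, 7), Function('g')(13, 32))) = Mul(Add(-761, -123), Add(62, -7)) = Mul(-884, 55) = -48620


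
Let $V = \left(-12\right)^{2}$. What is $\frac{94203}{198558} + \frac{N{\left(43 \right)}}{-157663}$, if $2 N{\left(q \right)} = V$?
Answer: $\frac{549556719}{1159453702} \approx 0.47398$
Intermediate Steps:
$V = 144$
$N{\left(q \right)} = 72$ ($N{\left(q \right)} = \frac{1}{2} \cdot 144 = 72$)
$\frac{94203}{198558} + \frac{N{\left(43 \right)}}{-157663} = \frac{94203}{198558} + \frac{72}{-157663} = 94203 \cdot \frac{1}{198558} + 72 \left(- \frac{1}{157663}\right) = \frac{3489}{7354} - \frac{72}{157663} = \frac{549556719}{1159453702}$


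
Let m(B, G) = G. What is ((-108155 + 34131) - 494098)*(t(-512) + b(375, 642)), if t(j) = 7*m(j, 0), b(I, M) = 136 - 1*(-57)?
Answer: -109647546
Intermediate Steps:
b(I, M) = 193 (b(I, M) = 136 + 57 = 193)
t(j) = 0 (t(j) = 7*0 = 0)
((-108155 + 34131) - 494098)*(t(-512) + b(375, 642)) = ((-108155 + 34131) - 494098)*(0 + 193) = (-74024 - 494098)*193 = -568122*193 = -109647546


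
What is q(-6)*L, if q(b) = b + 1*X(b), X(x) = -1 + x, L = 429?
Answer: -5577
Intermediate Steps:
q(b) = -1 + 2*b (q(b) = b + 1*(-1 + b) = b + (-1 + b) = -1 + 2*b)
q(-6)*L = (-1 + 2*(-6))*429 = (-1 - 12)*429 = -13*429 = -5577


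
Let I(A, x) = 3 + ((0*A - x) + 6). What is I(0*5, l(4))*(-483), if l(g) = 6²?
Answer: 13041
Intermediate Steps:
l(g) = 36
I(A, x) = 9 - x (I(A, x) = 3 + ((0 - x) + 6) = 3 + (-x + 6) = 3 + (6 - x) = 9 - x)
I(0*5, l(4))*(-483) = (9 - 1*36)*(-483) = (9 - 36)*(-483) = -27*(-483) = 13041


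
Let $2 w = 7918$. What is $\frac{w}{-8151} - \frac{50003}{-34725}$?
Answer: $\frac{90032726}{94347825} \approx 0.95426$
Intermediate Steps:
$w = 3959$ ($w = \frac{1}{2} \cdot 7918 = 3959$)
$\frac{w}{-8151} - \frac{50003}{-34725} = \frac{3959}{-8151} - \frac{50003}{-34725} = 3959 \left(- \frac{1}{8151}\right) - - \frac{50003}{34725} = - \frac{3959}{8151} + \frac{50003}{34725} = \frac{90032726}{94347825}$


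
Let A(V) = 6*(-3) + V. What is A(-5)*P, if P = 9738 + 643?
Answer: -238763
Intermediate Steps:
P = 10381
A(V) = -18 + V
A(-5)*P = (-18 - 5)*10381 = -23*10381 = -238763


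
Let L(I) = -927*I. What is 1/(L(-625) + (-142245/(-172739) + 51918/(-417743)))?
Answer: 72160508077/41808044820701508 ≈ 1.7260e-6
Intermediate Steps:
1/(L(-625) + (-142245/(-172739) + 51918/(-417743))) = 1/(-927*(-625) + (-142245/(-172739) + 51918/(-417743))) = 1/(579375 + (-142245*(-1/172739) + 51918*(-1/417743))) = 1/(579375 + (142245/172739 - 51918/417743)) = 1/(579375 + 50453589633/72160508077) = 1/(41808044820701508/72160508077) = 72160508077/41808044820701508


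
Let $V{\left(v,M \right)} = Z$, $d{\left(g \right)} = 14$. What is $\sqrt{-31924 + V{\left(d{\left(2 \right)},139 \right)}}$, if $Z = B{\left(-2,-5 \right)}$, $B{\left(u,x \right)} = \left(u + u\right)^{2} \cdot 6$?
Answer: $2 i \sqrt{7957} \approx 178.4 i$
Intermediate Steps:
$B{\left(u,x \right)} = 24 u^{2}$ ($B{\left(u,x \right)} = \left(2 u\right)^{2} \cdot 6 = 4 u^{2} \cdot 6 = 24 u^{2}$)
$Z = 96$ ($Z = 24 \left(-2\right)^{2} = 24 \cdot 4 = 96$)
$V{\left(v,M \right)} = 96$
$\sqrt{-31924 + V{\left(d{\left(2 \right)},139 \right)}} = \sqrt{-31924 + 96} = \sqrt{-31828} = 2 i \sqrt{7957}$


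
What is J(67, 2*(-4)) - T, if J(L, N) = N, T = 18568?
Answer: -18576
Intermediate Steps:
J(67, 2*(-4)) - T = 2*(-4) - 1*18568 = -8 - 18568 = -18576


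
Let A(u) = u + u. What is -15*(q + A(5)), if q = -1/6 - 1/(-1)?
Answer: -325/2 ≈ -162.50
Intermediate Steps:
A(u) = 2*u
q = ⅚ (q = -1*⅙ - 1*(-1) = -⅙ + 1 = ⅚ ≈ 0.83333)
-15*(q + A(5)) = -15*(⅚ + 2*5) = -15*(⅚ + 10) = -15*65/6 = -325/2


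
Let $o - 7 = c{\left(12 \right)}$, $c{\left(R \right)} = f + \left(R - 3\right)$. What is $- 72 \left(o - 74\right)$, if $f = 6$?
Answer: $3744$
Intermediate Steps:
$c{\left(R \right)} = 3 + R$ ($c{\left(R \right)} = 6 + \left(R - 3\right) = 6 + \left(-3 + R\right) = 3 + R$)
$o = 22$ ($o = 7 + \left(3 + 12\right) = 7 + 15 = 22$)
$- 72 \left(o - 74\right) = - 72 \left(22 - 74\right) = \left(-72\right) \left(-52\right) = 3744$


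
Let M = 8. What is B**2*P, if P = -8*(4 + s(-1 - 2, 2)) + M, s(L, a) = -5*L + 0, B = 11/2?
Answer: -4356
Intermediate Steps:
B = 11/2 (B = 11*(1/2) = 11/2 ≈ 5.5000)
s(L, a) = -5*L
P = -144 (P = -8*(4 - 5*(-1 - 2)) + 8 = -8*(4 - 5*(-3)) + 8 = -8*(4 + 15) + 8 = -8*19 + 8 = -152 + 8 = -144)
B**2*P = (11/2)**2*(-144) = (121/4)*(-144) = -4356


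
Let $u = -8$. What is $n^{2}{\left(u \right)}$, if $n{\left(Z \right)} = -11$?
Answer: $121$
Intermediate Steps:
$n^{2}{\left(u \right)} = \left(-11\right)^{2} = 121$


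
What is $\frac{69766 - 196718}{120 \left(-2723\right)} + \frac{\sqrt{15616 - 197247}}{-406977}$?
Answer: $\frac{2267}{5835} - \frac{i \sqrt{181631}}{406977} \approx 0.38852 - 0.0010472 i$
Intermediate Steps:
$\frac{69766 - 196718}{120 \left(-2723\right)} + \frac{\sqrt{15616 - 197247}}{-406977} = - \frac{126952}{-326760} + \sqrt{-181631} \left(- \frac{1}{406977}\right) = \left(-126952\right) \left(- \frac{1}{326760}\right) + i \sqrt{181631} \left(- \frac{1}{406977}\right) = \frac{2267}{5835} - \frac{i \sqrt{181631}}{406977}$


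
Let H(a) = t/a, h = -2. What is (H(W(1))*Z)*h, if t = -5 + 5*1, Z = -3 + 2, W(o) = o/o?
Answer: 0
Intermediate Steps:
W(o) = 1
Z = -1
t = 0 (t = -5 + 5 = 0)
H(a) = 0 (H(a) = 0/a = 0)
(H(W(1))*Z)*h = (0*(-1))*(-2) = 0*(-2) = 0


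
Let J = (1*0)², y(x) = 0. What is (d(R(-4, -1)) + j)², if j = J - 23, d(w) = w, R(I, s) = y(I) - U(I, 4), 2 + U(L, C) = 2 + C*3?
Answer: 1225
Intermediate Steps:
U(L, C) = 3*C (U(L, C) = -2 + (2 + C*3) = -2 + (2 + 3*C) = 3*C)
R(I, s) = -12 (R(I, s) = 0 - 3*4 = 0 - 1*12 = 0 - 12 = -12)
J = 0 (J = 0² = 0)
j = -23 (j = 0 - 23 = -23)
(d(R(-4, -1)) + j)² = (-12 - 23)² = (-35)² = 1225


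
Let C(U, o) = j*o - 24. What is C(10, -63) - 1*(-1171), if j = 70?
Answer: -3263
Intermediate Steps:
C(U, o) = -24 + 70*o (C(U, o) = 70*o - 24 = -24 + 70*o)
C(10, -63) - 1*(-1171) = (-24 + 70*(-63)) - 1*(-1171) = (-24 - 4410) + 1171 = -4434 + 1171 = -3263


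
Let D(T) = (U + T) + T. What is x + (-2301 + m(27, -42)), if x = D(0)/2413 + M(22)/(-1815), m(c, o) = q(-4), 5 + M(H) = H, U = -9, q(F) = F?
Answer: -10095023831/4379595 ≈ -2305.0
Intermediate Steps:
M(H) = -5 + H
m(c, o) = -4
D(T) = -9 + 2*T (D(T) = (-9 + T) + T = -9 + 2*T)
x = -57356/4379595 (x = (-9 + 2*0)/2413 + (-5 + 22)/(-1815) = (-9 + 0)*(1/2413) + 17*(-1/1815) = -9*1/2413 - 17/1815 = -9/2413 - 17/1815 = -57356/4379595 ≈ -0.013096)
x + (-2301 + m(27, -42)) = -57356/4379595 + (-2301 - 4) = -57356/4379595 - 2305 = -10095023831/4379595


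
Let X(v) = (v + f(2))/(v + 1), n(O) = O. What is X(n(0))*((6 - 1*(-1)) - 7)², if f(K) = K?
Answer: 0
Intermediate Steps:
X(v) = (2 + v)/(1 + v) (X(v) = (v + 2)/(v + 1) = (2 + v)/(1 + v))
X(n(0))*((6 - 1*(-1)) - 7)² = ((2 + 0)/(1 + 0))*((6 - 1*(-1)) - 7)² = (2/1)*((6 + 1) - 7)² = (1*2)*(7 - 7)² = 2*0² = 2*0 = 0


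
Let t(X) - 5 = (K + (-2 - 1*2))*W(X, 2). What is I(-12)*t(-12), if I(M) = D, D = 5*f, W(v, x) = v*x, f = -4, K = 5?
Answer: 380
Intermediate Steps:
D = -20 (D = 5*(-4) = -20)
t(X) = 5 + 2*X (t(X) = 5 + (5 + (-2 - 1*2))*(X*2) = 5 + (5 + (-2 - 2))*(2*X) = 5 + (5 - 4)*(2*X) = 5 + 1*(2*X) = 5 + 2*X)
I(M) = -20
I(-12)*t(-12) = -20*(5 + 2*(-12)) = -20*(5 - 24) = -20*(-19) = 380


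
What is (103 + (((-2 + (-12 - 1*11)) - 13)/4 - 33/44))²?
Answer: 137641/16 ≈ 8602.6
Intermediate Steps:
(103 + (((-2 + (-12 - 1*11)) - 13)/4 - 33/44))² = (103 + (((-2 + (-12 - 11)) - 13)*(¼) - 33*1/44))² = (103 + (((-2 - 23) - 13)*(¼) - ¾))² = (103 + ((-25 - 13)*(¼) - ¾))² = (103 + (-38*¼ - ¾))² = (103 + (-19/2 - ¾))² = (103 - 41/4)² = (371/4)² = 137641/16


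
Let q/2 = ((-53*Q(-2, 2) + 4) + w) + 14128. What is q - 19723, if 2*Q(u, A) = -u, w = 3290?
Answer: 15015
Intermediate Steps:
Q(u, A) = -u/2 (Q(u, A) = (-u)/2 = -u/2)
q = 34738 (q = 2*(((-(-53)*(-2)/2 + 4) + 3290) + 14128) = 2*(((-53*1 + 4) + 3290) + 14128) = 2*(((-53 + 4) + 3290) + 14128) = 2*((-49 + 3290) + 14128) = 2*(3241 + 14128) = 2*17369 = 34738)
q - 19723 = 34738 - 19723 = 15015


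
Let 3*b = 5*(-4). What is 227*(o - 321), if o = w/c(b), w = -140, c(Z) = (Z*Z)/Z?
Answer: -68100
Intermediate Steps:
b = -20/3 (b = (5*(-4))/3 = (⅓)*(-20) = -20/3 ≈ -6.6667)
c(Z) = Z (c(Z) = Z²/Z = Z)
o = 21 (o = -140/(-20/3) = -140*(-3/20) = 21)
227*(o - 321) = 227*(21 - 321) = 227*(-300) = -68100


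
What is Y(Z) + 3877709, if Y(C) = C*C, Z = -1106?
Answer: 5100945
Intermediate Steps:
Y(C) = C²
Y(Z) + 3877709 = (-1106)² + 3877709 = 1223236 + 3877709 = 5100945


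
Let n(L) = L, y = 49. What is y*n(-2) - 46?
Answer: -144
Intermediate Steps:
y*n(-2) - 46 = 49*(-2) - 46 = -98 - 46 = -144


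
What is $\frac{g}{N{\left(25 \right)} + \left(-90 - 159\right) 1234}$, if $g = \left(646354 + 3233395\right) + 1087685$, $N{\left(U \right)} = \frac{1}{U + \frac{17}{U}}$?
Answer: $- \frac{3189092628}{197264747} \approx -16.167$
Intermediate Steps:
$g = 4967434$ ($g = 3879749 + 1087685 = 4967434$)
$\frac{g}{N{\left(25 \right)} + \left(-90 - 159\right) 1234} = \frac{4967434}{\frac{25}{17 + 25^{2}} + \left(-90 - 159\right) 1234} = \frac{4967434}{\frac{25}{17 + 625} - 307266} = \frac{4967434}{\frac{25}{642} - 307266} = \frac{4967434}{- \frac{197264747}{642}} = 4967434 \left(- \frac{642}{197264747}\right) = - \frac{3189092628}{197264747}$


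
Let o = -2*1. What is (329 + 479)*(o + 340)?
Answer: 273104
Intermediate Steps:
o = -2
(329 + 479)*(o + 340) = (329 + 479)*(-2 + 340) = 808*338 = 273104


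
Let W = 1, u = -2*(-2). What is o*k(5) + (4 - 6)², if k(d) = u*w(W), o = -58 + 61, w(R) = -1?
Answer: -8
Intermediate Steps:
u = 4
o = 3
k(d) = -4 (k(d) = 4*(-1) = -4)
o*k(5) + (4 - 6)² = 3*(-4) + (4 - 6)² = -12 + (-2)² = -12 + 4 = -8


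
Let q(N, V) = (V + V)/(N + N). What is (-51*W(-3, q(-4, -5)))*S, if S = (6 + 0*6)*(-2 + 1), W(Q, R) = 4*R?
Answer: 1530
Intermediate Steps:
q(N, V) = V/N (q(N, V) = (2*V)/((2*N)) = (2*V)*(1/(2*N)) = V/N)
S = -6 (S = (6 + 0)*(-1) = 6*(-1) = -6)
(-51*W(-3, q(-4, -5)))*S = -204*(-5/(-4))*(-6) = -204*(-5*(-¼))*(-6) = -204*5/4*(-6) = -51*5*(-6) = -255*(-6) = 1530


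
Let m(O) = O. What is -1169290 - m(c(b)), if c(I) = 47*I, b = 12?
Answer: -1169854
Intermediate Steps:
-1169290 - m(c(b)) = -1169290 - 47*12 = -1169290 - 1*564 = -1169290 - 564 = -1169854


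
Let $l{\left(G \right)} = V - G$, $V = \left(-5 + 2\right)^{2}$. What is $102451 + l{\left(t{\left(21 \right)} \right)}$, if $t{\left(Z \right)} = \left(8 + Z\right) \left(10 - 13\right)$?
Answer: $102547$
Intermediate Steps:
$V = 9$ ($V = \left(-3\right)^{2} = 9$)
$t{\left(Z \right)} = -24 - 3 Z$ ($t{\left(Z \right)} = \left(8 + Z\right) \left(-3\right) = -24 - 3 Z$)
$l{\left(G \right)} = 9 - G$
$102451 + l{\left(t{\left(21 \right)} \right)} = 102451 + \left(9 - \left(-24 - 63\right)\right) = 102451 + \left(9 - -87\right) = 102451 + \left(9 + 87\right) = 102451 + 96 = 102547$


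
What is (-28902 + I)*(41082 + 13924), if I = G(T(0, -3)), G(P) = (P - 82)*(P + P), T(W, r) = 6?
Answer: -1639948884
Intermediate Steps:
G(P) = 2*P*(-82 + P) (G(P) = (-82 + P)*(2*P) = 2*P*(-82 + P))
I = -912 (I = 2*6*(-82 + 6) = 2*6*(-76) = -912)
(-28902 + I)*(41082 + 13924) = (-28902 - 912)*(41082 + 13924) = -29814*55006 = -1639948884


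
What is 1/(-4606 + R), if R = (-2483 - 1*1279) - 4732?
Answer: -1/13100 ≈ -7.6336e-5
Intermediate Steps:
R = -8494 (R = (-2483 - 1279) - 4732 = -3762 - 4732 = -8494)
1/(-4606 + R) = 1/(-4606 - 8494) = 1/(-13100) = -1/13100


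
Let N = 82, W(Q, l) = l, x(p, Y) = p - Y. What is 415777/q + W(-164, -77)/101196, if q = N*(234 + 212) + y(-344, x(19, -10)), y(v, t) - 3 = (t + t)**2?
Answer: 14023964663/1347222348 ≈ 10.410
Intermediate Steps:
y(v, t) = 3 + 4*t**2 (y(v, t) = 3 + (t + t)**2 = 3 + (2*t)**2 = 3 + 4*t**2)
q = 39939 (q = 82*(234 + 212) + (3 + 4*(19 - 1*(-10))**2) = 82*446 + (3 + 4*(19 + 10)**2) = 36572 + (3 + 4*29**2) = 36572 + (3 + 4*841) = 36572 + (3 + 3364) = 36572 + 3367 = 39939)
415777/q + W(-164, -77)/101196 = 415777/39939 - 77/101196 = 14023964663/1347222348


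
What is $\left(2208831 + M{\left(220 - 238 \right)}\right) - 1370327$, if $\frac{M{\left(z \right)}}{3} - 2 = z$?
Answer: $838456$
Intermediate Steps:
$M{\left(z \right)} = 6 + 3 z$
$\left(2208831 + M{\left(220 - 238 \right)}\right) - 1370327 = \left(2208831 + \left(6 + 3 \left(220 - 238\right)\right)\right) - 1370327 = \left(2208831 + \left(6 + 3 \left(-18\right)\right)\right) - 1370327 = \left(2208831 + \left(6 - 54\right)\right) - 1370327 = \left(2208831 - 48\right) - 1370327 = 2208783 - 1370327 = 838456$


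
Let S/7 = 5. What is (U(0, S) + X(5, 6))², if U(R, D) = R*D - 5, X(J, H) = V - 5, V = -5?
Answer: 225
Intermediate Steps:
S = 35 (S = 7*5 = 35)
X(J, H) = -10 (X(J, H) = -5 - 5 = -10)
U(R, D) = -5 + D*R (U(R, D) = D*R - 5 = -5 + D*R)
(U(0, S) + X(5, 6))² = ((-5 + 35*0) - 10)² = ((-5 + 0) - 10)² = (-5 - 10)² = (-15)² = 225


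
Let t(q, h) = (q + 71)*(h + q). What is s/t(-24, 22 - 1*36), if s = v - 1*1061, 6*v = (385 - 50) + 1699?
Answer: 19/47 ≈ 0.40426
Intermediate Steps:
v = 339 (v = ((385 - 50) + 1699)/6 = (335 + 1699)/6 = (⅙)*2034 = 339)
s = -722 (s = 339 - 1*1061 = 339 - 1061 = -722)
t(q, h) = (71 + q)*(h + q)
s/t(-24, 22 - 1*36) = -722/((-24)² + 71*(22 - 1*36) + 71*(-24) + (22 - 1*36)*(-24)) = -722/(576 + 71*(22 - 36) - 1704 + (22 - 36)*(-24)) = -722/(576 + 71*(-14) - 1704 - 14*(-24)) = -722/(576 - 994 - 1704 + 336) = -722/(-1786) = -722*(-1/1786) = 19/47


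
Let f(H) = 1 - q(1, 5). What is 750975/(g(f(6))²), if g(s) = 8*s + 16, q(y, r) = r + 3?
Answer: 30039/64 ≈ 469.36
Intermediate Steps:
q(y, r) = 3 + r
f(H) = -7 (f(H) = 1 - (3 + 5) = 1 - 1*8 = 1 - 8 = -7)
g(s) = 16 + 8*s
750975/(g(f(6))²) = 750975/((16 + 8*(-7))²) = 750975/((16 - 56)²) = 750975/((-40)²) = 750975/1600 = 750975*(1/1600) = 30039/64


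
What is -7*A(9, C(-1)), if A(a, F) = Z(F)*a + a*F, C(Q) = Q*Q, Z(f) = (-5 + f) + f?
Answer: 126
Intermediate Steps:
Z(f) = -5 + 2*f
C(Q) = Q²
A(a, F) = F*a + a*(-5 + 2*F) (A(a, F) = (-5 + 2*F)*a + a*F = a*(-5 + 2*F) + F*a = F*a + a*(-5 + 2*F))
-7*A(9, C(-1)) = -63*(-5 + 3*(-1)²) = -63*(-5 + 3*1) = -63*(-5 + 3) = -63*(-2) = -7*(-18) = 126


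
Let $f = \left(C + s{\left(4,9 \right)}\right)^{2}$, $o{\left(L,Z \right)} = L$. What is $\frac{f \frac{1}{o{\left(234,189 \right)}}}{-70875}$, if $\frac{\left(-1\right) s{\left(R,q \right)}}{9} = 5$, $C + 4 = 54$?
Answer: $- \frac{1}{663390} \approx -1.5074 \cdot 10^{-6}$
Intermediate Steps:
$C = 50$ ($C = -4 + 54 = 50$)
$s{\left(R,q \right)} = -45$ ($s{\left(R,q \right)} = \left(-9\right) 5 = -45$)
$f = 25$ ($f = \left(50 - 45\right)^{2} = 5^{2} = 25$)
$\frac{f \frac{1}{o{\left(234,189 \right)}}}{-70875} = \frac{25 \cdot \frac{1}{234}}{-70875} = 25 \cdot \frac{1}{234} \left(- \frac{1}{70875}\right) = \frac{25}{234} \left(- \frac{1}{70875}\right) = - \frac{1}{663390}$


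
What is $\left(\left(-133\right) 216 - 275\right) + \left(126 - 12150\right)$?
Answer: $-41027$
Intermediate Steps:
$\left(\left(-133\right) 216 - 275\right) + \left(126 - 12150\right) = \left(-28728 - 275\right) + \left(126 - 12150\right) = -29003 - 12024 = -41027$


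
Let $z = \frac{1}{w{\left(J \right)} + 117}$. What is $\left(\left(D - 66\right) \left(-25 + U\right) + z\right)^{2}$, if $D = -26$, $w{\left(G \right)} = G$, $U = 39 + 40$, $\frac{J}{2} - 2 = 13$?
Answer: $\frac{533330787025}{21609} \approx 2.4681 \cdot 10^{7}$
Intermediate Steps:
$J = 30$ ($J = 4 + 2 \cdot 13 = 4 + 26 = 30$)
$U = 79$
$z = \frac{1}{147}$ ($z = \frac{1}{30 + 117} = \frac{1}{147} \approx 0.0068027$)
$\left(\left(D - 66\right) \left(-25 + U\right) + z\right)^{2} = \left(\left(-26 - 66\right) \left(-25 + 79\right) + \frac{1}{147}\right)^{2} = \left(\left(-92\right) 54 + \frac{1}{147}\right)^{2} = \left(-4968 + \frac{1}{147}\right)^{2} = \left(- \frac{730295}{147}\right)^{2} = \frac{533330787025}{21609}$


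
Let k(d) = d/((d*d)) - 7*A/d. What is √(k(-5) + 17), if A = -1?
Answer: √385/5 ≈ 3.9243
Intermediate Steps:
k(d) = 8/d (k(d) = d/((d*d)) - 7*(-1/d) = d/(d²) - 7*(-1/d) = d/d² - 7*(-1/d) = 1/d - (-7)/d = 1/d + 7/d = 8/d)
√(k(-5) + 17) = √(8/(-5) + 17) = √(8*(-⅕) + 17) = √(-8/5 + 17) = √(77/5) = √385/5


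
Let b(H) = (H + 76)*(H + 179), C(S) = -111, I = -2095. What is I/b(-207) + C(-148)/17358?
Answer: -6128693/10611524 ≈ -0.57755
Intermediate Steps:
b(H) = (76 + H)*(179 + H)
I/b(-207) + C(-148)/17358 = -2095/(13604 + (-207)² + 255*(-207)) - 111/17358 = -2095/(13604 + 42849 - 52785) - 111*1/17358 = -2095/3668 - 37/5786 = -6128693/10611524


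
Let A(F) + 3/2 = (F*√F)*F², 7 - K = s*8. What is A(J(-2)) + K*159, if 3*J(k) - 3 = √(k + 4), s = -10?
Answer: 27663/2 + √3*(3 + √2)^(7/2)/81 ≈ 13835.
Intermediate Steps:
J(k) = 1 + √(4 + k)/3 (J(k) = 1 + √(k + 4)/3 = 1 + √(4 + k)/3)
K = 87 (K = 7 - (-10)*8 = 7 - 1*(-80) = 7 + 80 = 87)
A(F) = -3/2 + F^(7/2) (A(F) = -3/2 + (F*√F)*F² = -3/2 + F^(3/2)*F² = -3/2 + F^(7/2))
A(J(-2)) + K*159 = (-3/2 + (1 + √(4 - 2)/3)^(7/2)) + 87*159 = (-3/2 + (1 + √2/3)^(7/2)) + 13833 = 27663/2 + (1 + √2/3)^(7/2)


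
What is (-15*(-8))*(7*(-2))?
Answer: -1680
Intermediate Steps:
(-15*(-8))*(7*(-2)) = 120*(-14) = -1680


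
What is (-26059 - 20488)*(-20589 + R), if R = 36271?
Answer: -729950054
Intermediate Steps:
(-26059 - 20488)*(-20589 + R) = (-26059 - 20488)*(-20589 + 36271) = -46547*15682 = -729950054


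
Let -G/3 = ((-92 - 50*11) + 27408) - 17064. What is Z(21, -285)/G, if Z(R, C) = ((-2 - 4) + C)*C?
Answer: -9215/3234 ≈ -2.8494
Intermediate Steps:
Z(R, C) = C*(-6 + C) (Z(R, C) = (-6 + C)*C = C*(-6 + C))
G = -29106 (G = -3*(((-92 - 50*11) + 27408) - 17064) = -3*(((-92 - 550) + 27408) - 17064) = -3*((-642 + 27408) - 17064) = -3*(26766 - 17064) = -3*9702 = -29106)
Z(21, -285)/G = -285*(-6 - 285)/(-29106) = -285*(-291)*(-1/29106) = 82935*(-1/29106) = -9215/3234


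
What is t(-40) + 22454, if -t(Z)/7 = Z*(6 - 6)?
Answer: 22454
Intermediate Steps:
t(Z) = 0 (t(Z) = -7*Z*(6 - 6) = -7*Z*0 = -7*0 = 0)
t(-40) + 22454 = 0 + 22454 = 22454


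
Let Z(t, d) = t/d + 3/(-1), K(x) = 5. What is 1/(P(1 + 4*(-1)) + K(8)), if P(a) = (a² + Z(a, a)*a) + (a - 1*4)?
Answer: 1/13 ≈ 0.076923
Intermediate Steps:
Z(t, d) = -3 + t/d (Z(t, d) = t/d + 3*(-1) = t/d - 3 = -3 + t/d)
P(a) = -4 + a² - a (P(a) = (a² + (-3 + a/a)*a) + (a - 1*4) = (a² + (-3 + 1)*a) + (a - 4) = (a² - 2*a) + (-4 + a) = -4 + a² - a)
1/(P(1 + 4*(-1)) + K(8)) = 1/((-4 + (1 + 4*(-1))² - (1 + 4*(-1))) + 5) = 1/((-4 + (1 - 4)² - (1 - 4)) + 5) = 1/((-4 + (-3)² - 1*(-3)) + 5) = 1/((-4 + 9 + 3) + 5) = 1/(8 + 5) = 1/13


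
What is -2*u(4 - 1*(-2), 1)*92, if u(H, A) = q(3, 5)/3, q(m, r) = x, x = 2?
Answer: -368/3 ≈ -122.67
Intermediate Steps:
q(m, r) = 2
u(H, A) = ⅔ (u(H, A) = 2/3 = 2*(⅓) = ⅔)
-2*u(4 - 1*(-2), 1)*92 = -2*⅔*92 = -4/3*92 = -368/3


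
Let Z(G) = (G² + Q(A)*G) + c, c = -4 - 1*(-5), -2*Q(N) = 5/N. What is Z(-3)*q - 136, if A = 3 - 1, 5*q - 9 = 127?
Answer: 238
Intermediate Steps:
q = 136/5 (q = 9/5 + (⅕)*127 = 9/5 + 127/5 = 136/5 ≈ 27.200)
A = 2
Q(N) = -5/(2*N)
c = 1 (c = -4 + 5 = 1)
Z(G) = 1 + G² - 5*G/4 (Z(G) = (G² + (-5/2/2)*G) + 1 = (G² + (-5/2*½)*G) + 1 = (G² - 5*G/4) + 1 = 1 + G² - 5*G/4)
Z(-3)*q - 136 = (1 + (-3)² - 5/4*(-3))*(136/5) - 136 = (1 + 9 + 15/4)*(136/5) - 136 = (55/4)*(136/5) - 136 = 374 - 136 = 238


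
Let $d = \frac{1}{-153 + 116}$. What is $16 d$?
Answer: $- \frac{16}{37} \approx -0.43243$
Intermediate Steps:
$d = - \frac{1}{37}$ ($d = \frac{1}{-37} = - \frac{1}{37} \approx -0.027027$)
$16 d = 16 \left(- \frac{1}{37}\right) = - \frac{16}{37}$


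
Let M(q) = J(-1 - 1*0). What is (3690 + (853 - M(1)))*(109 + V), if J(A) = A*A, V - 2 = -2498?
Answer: -10841754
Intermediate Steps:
V = -2496 (V = 2 - 2498 = -2496)
J(A) = A²
M(q) = 1 (M(q) = (-1 - 1*0)² = (-1 + 0)² = (-1)² = 1)
(3690 + (853 - M(1)))*(109 + V) = (3690 + (853 - 1*1))*(109 - 2496) = (3690 + (853 - 1))*(-2387) = (3690 + 852)*(-2387) = 4542*(-2387) = -10841754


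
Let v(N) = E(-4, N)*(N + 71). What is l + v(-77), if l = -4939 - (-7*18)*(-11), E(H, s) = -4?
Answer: -6301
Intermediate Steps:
l = -6325 (l = -4939 - (-126)*(-11) = -4939 - 1*1386 = -4939 - 1386 = -6325)
v(N) = -284 - 4*N (v(N) = -4*(N + 71) = -4*(71 + N) = -284 - 4*N)
l + v(-77) = -6325 + (-284 - 4*(-77)) = -6325 + (-284 + 308) = -6325 + 24 = -6301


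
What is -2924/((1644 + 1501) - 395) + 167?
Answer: 228163/1375 ≈ 165.94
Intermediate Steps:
-2924/((1644 + 1501) - 395) + 167 = -2924/(3145 - 395) + 167 = -2924/2750 + 167 = -2924*1/2750 + 167 = -1462/1375 + 167 = 228163/1375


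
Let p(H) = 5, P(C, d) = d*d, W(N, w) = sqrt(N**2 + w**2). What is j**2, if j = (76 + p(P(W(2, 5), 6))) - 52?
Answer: 841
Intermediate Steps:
P(C, d) = d**2
j = 29 (j = (76 + 5) - 52 = 81 - 52 = 29)
j**2 = 29**2 = 841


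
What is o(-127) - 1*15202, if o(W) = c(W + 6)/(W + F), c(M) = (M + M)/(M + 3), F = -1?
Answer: -114805625/7552 ≈ -15202.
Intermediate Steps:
c(M) = 2*M/(3 + M) (c(M) = (2*M)/(3 + M) = 2*M/(3 + M))
o(W) = 2*(6 + W)/((-1 + W)*(9 + W)) (o(W) = (2*(W + 6)/(3 + (W + 6)))/(W - 1) = (2*(6 + W)/(3 + (6 + W)))/(-1 + W) = (2*(6 + W)/(9 + W))/(-1 + W) = 2*(6 + W)/((-1 + W)*(9 + W)))
o(-127) - 1*15202 = 2*(6 - 127)/((-1 - 127)*(9 - 127)) - 1*15202 = 2*(-121)/(-128*(-118)) - 15202 = 2*(-1/128)*(-1/118)*(-121) - 15202 = -121/7552 - 15202 = -114805625/7552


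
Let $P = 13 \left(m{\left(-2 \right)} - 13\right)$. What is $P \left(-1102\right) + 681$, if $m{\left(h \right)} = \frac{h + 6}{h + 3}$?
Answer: $129615$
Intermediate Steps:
$m{\left(h \right)} = \frac{6 + h}{3 + h}$
$P = -117$ ($P = 13 \left(\frac{6 - 2}{3 - 2} - 13\right) = 13 \left(1^{-1} \cdot 4 - 13\right) = 13 \left(1 \cdot 4 - 13\right) = 13 \left(4 - 13\right) = 13 \left(-9\right) = -117$)
$P \left(-1102\right) + 681 = \left(-117\right) \left(-1102\right) + 681 = 128934 + 681 = 129615$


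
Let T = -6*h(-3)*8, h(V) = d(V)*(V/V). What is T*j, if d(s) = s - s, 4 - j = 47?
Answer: 0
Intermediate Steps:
j = -43 (j = 4 - 1*47 = 4 - 47 = -43)
d(s) = 0
h(V) = 0 (h(V) = 0*(V/V) = 0*1 = 0)
T = 0 (T = -6*0*8 = 0*8 = 0)
T*j = 0*(-43) = 0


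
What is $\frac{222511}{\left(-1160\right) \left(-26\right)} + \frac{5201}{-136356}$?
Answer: $\frac{7545961939}{1028124240} \approx 7.3395$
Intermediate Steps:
$\frac{222511}{\left(-1160\right) \left(-26\right)} + \frac{5201}{-136356} = \frac{222511}{30160} + 5201 \left(- \frac{1}{136356}\right) = 222511 \cdot \frac{1}{30160} - \frac{5201}{136356} = \frac{222511}{30160} - \frac{5201}{136356} = \frac{7545961939}{1028124240}$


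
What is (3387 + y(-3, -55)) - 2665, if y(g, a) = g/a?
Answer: 39713/55 ≈ 722.05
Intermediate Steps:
(3387 + y(-3, -55)) - 2665 = (3387 - 3/(-55)) - 2665 = (3387 - 3*(-1/55)) - 2665 = (3387 + 3/55) - 2665 = 186288/55 - 2665 = 39713/55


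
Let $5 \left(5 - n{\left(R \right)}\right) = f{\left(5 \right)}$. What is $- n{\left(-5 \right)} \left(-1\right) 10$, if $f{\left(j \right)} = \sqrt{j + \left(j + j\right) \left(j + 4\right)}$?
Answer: $50 - 2 \sqrt{95} \approx 30.506$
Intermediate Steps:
$f{\left(j \right)} = \sqrt{j + 2 j \left(4 + j\right)}$
$n{\left(R \right)} = 5 - \frac{\sqrt{95}}{5}$ ($n{\left(R \right)} = 5 - \frac{\sqrt{5 \left(9 + 2 \cdot 5\right)}}{5} = 5 - \frac{\sqrt{5 \left(9 + 10\right)}}{5} = 5 - \frac{\sqrt{5 \cdot 19}}{5} = 5 - \frac{\sqrt{95}}{5}$)
$- n{\left(-5 \right)} \left(-1\right) 10 = - (5 - \frac{\sqrt{95}}{5}) \left(-1\right) 10 = \left(-5 + \frac{\sqrt{95}}{5}\right) \left(-1\right) 10 = \left(5 - \frac{\sqrt{95}}{5}\right) 10 = 50 - 2 \sqrt{95}$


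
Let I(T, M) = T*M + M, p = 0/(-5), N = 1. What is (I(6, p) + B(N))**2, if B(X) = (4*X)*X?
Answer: 16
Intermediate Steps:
p = 0 (p = 0*(-1/5) = 0)
B(X) = 4*X**2
I(T, M) = M + M*T (I(T, M) = M*T + M = M + M*T)
(I(6, p) + B(N))**2 = (0*(1 + 6) + 4*1**2)**2 = (0*7 + 4*1)**2 = (0 + 4)**2 = 4**2 = 16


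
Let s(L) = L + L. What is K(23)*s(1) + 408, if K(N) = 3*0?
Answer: 408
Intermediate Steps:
s(L) = 2*L
K(N) = 0
K(23)*s(1) + 408 = 0*(2*1) + 408 = 0*2 + 408 = 0 + 408 = 408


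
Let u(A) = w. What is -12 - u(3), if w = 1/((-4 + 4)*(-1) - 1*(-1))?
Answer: -13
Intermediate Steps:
w = 1 (w = 1/(0*(-1) + 1) = 1/(0 + 1) = 1/1 = 1)
u(A) = 1
-12 - u(3) = -12 - 1*1 = -12 - 1 = -13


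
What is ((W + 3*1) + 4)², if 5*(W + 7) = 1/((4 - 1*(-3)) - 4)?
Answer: 1/225 ≈ 0.0044444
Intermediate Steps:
W = -104/15 (W = -7 + 1/(5*((4 - 1*(-3)) - 4)) = -7 + 1/(5*((4 + 3) - 4)) = -7 + 1/(5*(7 - 4)) = -7 + (⅕)/3 = -7 + (⅕)*(⅓) = -7 + 1/15 = -104/15 ≈ -6.9333)
((W + 3*1) + 4)² = ((-104/15 + 3*1) + 4)² = ((-104/15 + 3) + 4)² = (-59/15 + 4)² = (1/15)² = 1/225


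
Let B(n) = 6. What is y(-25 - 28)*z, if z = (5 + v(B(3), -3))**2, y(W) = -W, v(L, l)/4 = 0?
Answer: 1325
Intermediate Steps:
v(L, l) = 0 (v(L, l) = 4*0 = 0)
z = 25 (z = (5 + 0)**2 = 5**2 = 25)
y(-25 - 28)*z = -(-25 - 28)*25 = -1*(-53)*25 = 53*25 = 1325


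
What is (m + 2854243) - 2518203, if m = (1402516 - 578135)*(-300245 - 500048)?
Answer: -659746007593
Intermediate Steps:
m = -659746343633 (m = 824381*(-800293) = -659746343633)
(m + 2854243) - 2518203 = (-659746343633 + 2854243) - 2518203 = -659743489390 - 2518203 = -659746007593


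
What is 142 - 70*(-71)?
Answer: 5112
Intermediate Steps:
142 - 70*(-71) = 142 + 4970 = 5112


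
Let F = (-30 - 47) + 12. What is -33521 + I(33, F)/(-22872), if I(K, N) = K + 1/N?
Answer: -6229375303/185835 ≈ -33521.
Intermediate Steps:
F = -65 (F = -77 + 12 = -65)
-33521 + I(33, F)/(-22872) = -33521 + (33 + 1/(-65))/(-22872) = -33521 + (33 - 1/65)*(-1/22872) = -33521 + (2144/65)*(-1/22872) = -33521 - 268/185835 = -6229375303/185835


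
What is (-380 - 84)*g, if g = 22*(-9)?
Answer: 91872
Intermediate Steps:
g = -198
(-380 - 84)*g = (-380 - 84)*(-198) = -464*(-198) = 91872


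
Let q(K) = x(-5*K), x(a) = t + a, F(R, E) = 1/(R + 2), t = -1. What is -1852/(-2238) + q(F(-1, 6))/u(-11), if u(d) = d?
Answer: 16900/12309 ≈ 1.3730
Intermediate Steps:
F(R, E) = 1/(2 + R)
x(a) = -1 + a
q(K) = -1 - 5*K
-1852/(-2238) + q(F(-1, 6))/u(-11) = -1852/(-2238) + (-1 - 5/(2 - 1))/(-11) = -1852*(-1/2238) + (-1 - 5/1)*(-1/11) = 926/1119 + (-1 - 5*1)*(-1/11) = 926/1119 + (-1 - 5)*(-1/11) = 926/1119 - 6*(-1/11) = 926/1119 + 6/11 = 16900/12309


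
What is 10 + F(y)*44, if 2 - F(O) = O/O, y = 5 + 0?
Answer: 54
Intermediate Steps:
y = 5
F(O) = 1 (F(O) = 2 - O/O = 2 - 1*1 = 2 - 1 = 1)
10 + F(y)*44 = 10 + 1*44 = 10 + 44 = 54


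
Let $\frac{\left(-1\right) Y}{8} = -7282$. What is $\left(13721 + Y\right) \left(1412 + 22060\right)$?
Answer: $1689444144$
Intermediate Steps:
$Y = 58256$ ($Y = \left(-8\right) \left(-7282\right) = 58256$)
$\left(13721 + Y\right) \left(1412 + 22060\right) = \left(13721 + 58256\right) \left(1412 + 22060\right) = 71977 \cdot 23472 = 1689444144$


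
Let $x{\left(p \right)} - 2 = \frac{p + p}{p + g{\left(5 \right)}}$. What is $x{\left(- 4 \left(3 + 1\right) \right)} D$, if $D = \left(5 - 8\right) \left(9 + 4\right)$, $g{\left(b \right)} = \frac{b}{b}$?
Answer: $- \frac{806}{5} \approx -161.2$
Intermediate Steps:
$g{\left(b \right)} = 1$
$D = -39$ ($D = \left(-3\right) 13 = -39$)
$x{\left(p \right)} = 2 + \frac{2 p}{1 + p}$ ($x{\left(p \right)} = 2 + \frac{p + p}{p + 1} = 2 + \frac{2 p}{1 + p}$)
$x{\left(- 4 \left(3 + 1\right) \right)} D = \frac{2 \left(1 + 2 \left(- 4 \left(3 + 1\right)\right)\right)}{1 - 4 \left(3 + 1\right)} \left(-39\right) = \frac{2 \left(1 + 2 \left(\left(-4\right) 4\right)\right)}{1 - 16} \left(-39\right) = \frac{2 \left(1 + 2 \left(-16\right)\right)}{1 - 16} \left(-39\right) = \frac{2 \left(1 - 32\right)}{-15} \left(-39\right) = 2 \left(- \frac{1}{15}\right) \left(-31\right) \left(-39\right) = \frac{62}{15} \left(-39\right) = - \frac{806}{5}$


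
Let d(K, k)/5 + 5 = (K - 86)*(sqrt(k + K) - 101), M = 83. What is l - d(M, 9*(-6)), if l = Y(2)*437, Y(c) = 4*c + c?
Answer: 2880 + 15*sqrt(29) ≈ 2960.8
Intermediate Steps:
Y(c) = 5*c
d(K, k) = -25 + 5*(-101 + sqrt(K + k))*(-86 + K) (d(K, k) = -25 + 5*((K - 86)*(sqrt(k + K) - 101)) = -25 + 5*((-86 + K)*(sqrt(K + k) - 101)) = -25 + 5*((-86 + K)*(-101 + sqrt(K + k))) = -25 + 5*((-101 + sqrt(K + k))*(-86 + K)) = -25 + 5*(-101 + sqrt(K + k))*(-86 + K))
l = 4370 (l = (5*2)*437 = 10*437 = 4370)
l - d(M, 9*(-6)) = 4370 - (43405 - 505*83 - 430*sqrt(83 + 9*(-6)) + 5*83*sqrt(83 + 9*(-6))) = 4370 - (43405 - 41915 - 430*sqrt(83 - 54) + 5*83*sqrt(83 - 54)) = 4370 - (43405 - 41915 - 430*sqrt(29) + 5*83*sqrt(29)) = 4370 - (43405 - 41915 - 430*sqrt(29) + 415*sqrt(29)) = 4370 - (1490 - 15*sqrt(29)) = 4370 + (-1490 + 15*sqrt(29)) = 2880 + 15*sqrt(29)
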